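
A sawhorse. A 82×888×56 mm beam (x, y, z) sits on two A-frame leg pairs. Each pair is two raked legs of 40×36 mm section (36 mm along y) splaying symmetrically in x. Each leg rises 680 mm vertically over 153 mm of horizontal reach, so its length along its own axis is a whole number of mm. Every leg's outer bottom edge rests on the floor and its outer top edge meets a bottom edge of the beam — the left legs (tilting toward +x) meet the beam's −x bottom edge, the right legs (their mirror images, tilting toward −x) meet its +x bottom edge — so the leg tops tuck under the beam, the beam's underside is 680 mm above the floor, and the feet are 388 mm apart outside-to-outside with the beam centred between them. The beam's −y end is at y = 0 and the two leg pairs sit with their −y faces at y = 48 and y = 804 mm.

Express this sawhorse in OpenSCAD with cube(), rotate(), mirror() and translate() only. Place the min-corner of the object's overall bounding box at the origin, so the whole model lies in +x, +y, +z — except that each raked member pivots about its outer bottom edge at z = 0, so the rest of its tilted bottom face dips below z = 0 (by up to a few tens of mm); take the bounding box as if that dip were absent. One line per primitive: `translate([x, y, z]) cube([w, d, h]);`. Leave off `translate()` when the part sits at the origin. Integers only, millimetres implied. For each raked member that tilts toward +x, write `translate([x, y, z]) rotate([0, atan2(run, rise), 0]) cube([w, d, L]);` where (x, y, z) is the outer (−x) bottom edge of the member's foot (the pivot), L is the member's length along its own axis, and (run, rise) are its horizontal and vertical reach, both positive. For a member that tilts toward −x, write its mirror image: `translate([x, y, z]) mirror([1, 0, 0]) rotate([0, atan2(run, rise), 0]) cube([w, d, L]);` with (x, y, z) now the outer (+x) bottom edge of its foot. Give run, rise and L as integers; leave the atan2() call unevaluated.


// leg length = √(153² + 680²) = 697
// right-leg outer foot x = 2·153 + 82 = 388
// beam min-corner = (153, 0, 680)
translate([153, 0, 680]) cube([82, 888, 56]);
translate([0, 48, 0]) rotate([0, atan2(153, 680), 0]) cube([40, 36, 697]);
translate([388, 48, 0]) mirror([1, 0, 0]) rotate([0, atan2(153, 680), 0]) cube([40, 36, 697]);
translate([0, 804, 0]) rotate([0, atan2(153, 680), 0]) cube([40, 36, 697]);
translate([388, 804, 0]) mirror([1, 0, 0]) rotate([0, atan2(153, 680), 0]) cube([40, 36, 697]);


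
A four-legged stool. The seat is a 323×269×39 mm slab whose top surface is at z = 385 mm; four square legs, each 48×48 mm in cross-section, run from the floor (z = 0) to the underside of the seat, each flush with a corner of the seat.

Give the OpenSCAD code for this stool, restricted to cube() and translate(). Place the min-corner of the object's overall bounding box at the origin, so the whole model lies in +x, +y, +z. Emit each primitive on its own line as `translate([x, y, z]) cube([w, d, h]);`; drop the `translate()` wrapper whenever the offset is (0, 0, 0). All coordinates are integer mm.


// leg_h = 385 - 39 = 346
translate([0, 0, 346]) cube([323, 269, 39]);
cube([48, 48, 346]);
translate([275, 0, 0]) cube([48, 48, 346]);
translate([0, 221, 0]) cube([48, 48, 346]);
translate([275, 221, 0]) cube([48, 48, 346]);


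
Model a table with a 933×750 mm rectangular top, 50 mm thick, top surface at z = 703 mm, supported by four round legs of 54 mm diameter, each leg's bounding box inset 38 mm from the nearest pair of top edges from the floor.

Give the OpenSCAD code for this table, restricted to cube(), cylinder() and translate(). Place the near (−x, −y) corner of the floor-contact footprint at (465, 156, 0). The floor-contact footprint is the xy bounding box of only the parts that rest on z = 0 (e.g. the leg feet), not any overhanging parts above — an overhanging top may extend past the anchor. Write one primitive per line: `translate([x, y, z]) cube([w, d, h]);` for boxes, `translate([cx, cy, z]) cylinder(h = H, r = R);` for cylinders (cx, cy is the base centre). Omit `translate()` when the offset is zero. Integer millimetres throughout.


// leg_h = 703 - 50 = 653
translate([427, 118, 653]) cube([933, 750, 50]);
translate([492, 183, 0]) cylinder(h = 653, r = 27);
translate([1295, 183, 0]) cylinder(h = 653, r = 27);
translate([492, 803, 0]) cylinder(h = 653, r = 27);
translate([1295, 803, 0]) cylinder(h = 653, r = 27);


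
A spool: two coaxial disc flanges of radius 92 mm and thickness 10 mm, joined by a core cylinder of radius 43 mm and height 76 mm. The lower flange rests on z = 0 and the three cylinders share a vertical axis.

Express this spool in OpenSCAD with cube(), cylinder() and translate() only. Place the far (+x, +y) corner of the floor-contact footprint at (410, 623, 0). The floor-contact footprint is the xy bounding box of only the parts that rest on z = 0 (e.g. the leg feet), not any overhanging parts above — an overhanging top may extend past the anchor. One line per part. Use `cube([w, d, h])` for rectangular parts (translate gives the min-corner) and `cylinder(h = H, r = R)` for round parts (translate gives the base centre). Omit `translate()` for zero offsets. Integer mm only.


translate([318, 531, 0]) cylinder(h = 10, r = 92);
translate([318, 531, 10]) cylinder(h = 76, r = 43);
translate([318, 531, 86]) cylinder(h = 10, r = 92);


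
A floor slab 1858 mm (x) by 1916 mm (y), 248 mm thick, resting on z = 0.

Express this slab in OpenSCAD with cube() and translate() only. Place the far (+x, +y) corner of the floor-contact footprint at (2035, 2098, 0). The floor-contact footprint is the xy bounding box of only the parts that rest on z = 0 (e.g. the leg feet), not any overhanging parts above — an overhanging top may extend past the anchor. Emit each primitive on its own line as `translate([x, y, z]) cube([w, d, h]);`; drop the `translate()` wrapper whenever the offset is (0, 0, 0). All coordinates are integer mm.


translate([177, 182, 0]) cube([1858, 1916, 248]);


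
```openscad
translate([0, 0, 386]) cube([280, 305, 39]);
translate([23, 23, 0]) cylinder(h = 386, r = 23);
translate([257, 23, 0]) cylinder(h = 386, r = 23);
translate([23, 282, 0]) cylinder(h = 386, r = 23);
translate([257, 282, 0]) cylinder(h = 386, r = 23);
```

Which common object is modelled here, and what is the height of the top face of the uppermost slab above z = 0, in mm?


A stool. The seat height is 425 mm.

A 280×305×39 slab at z = 386 on four corner cylinders — a stool. The seat top is 386 + 39 = 425 mm.


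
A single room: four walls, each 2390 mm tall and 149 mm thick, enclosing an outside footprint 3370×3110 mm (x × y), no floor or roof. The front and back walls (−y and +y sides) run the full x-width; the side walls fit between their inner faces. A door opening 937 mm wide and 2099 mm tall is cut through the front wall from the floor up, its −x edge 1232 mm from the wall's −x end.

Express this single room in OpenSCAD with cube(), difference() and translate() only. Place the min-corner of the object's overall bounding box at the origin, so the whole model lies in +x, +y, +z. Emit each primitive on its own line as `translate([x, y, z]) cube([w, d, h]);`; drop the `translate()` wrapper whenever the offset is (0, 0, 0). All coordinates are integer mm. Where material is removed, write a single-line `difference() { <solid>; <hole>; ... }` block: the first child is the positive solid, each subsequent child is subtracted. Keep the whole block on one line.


difference() { cube([3370, 149, 2390]); translate([1232, 0, 0]) cube([937, 149, 2099]); }
translate([0, 2961, 0]) cube([3370, 149, 2390]);
translate([0, 149, 0]) cube([149, 2812, 2390]);
translate([3221, 149, 0]) cube([149, 2812, 2390]);


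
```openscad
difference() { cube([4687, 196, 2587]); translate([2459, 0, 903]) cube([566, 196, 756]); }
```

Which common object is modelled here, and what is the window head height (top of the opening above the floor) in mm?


A wall with a window opening. The window head height is 1659 mm.

A wall with a rectangular opening subtracted — a window. Sill at z = 903, opening 756 mm tall, so the head is at 903 + 756 = 1659 mm.


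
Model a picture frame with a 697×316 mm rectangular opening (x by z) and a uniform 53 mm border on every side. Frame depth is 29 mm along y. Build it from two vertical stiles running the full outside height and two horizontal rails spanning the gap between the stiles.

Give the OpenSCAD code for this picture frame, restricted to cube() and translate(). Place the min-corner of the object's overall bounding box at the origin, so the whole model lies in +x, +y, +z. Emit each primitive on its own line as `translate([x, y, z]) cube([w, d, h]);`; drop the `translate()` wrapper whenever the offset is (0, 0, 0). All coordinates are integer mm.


cube([53, 29, 422]);
translate([750, 0, 0]) cube([53, 29, 422]);
translate([53, 0, 0]) cube([697, 29, 53]);
translate([53, 0, 369]) cube([697, 29, 53]);


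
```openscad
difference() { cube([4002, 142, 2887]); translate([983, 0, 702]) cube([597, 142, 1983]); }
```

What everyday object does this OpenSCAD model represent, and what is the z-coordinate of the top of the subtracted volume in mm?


A wall with a window opening. The window head height is 2685 mm.

A wall with a rectangular opening subtracted — a window. Sill at z = 702, opening 1983 mm tall, so the head is at 702 + 1983 = 2685 mm.


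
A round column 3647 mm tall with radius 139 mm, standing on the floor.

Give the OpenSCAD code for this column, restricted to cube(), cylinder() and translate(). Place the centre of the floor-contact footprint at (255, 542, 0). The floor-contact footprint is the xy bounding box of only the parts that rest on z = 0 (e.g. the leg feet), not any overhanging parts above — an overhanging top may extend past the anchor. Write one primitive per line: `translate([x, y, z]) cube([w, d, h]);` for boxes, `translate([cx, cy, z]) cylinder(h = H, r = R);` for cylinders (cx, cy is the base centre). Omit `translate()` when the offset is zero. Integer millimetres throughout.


translate([255, 542, 0]) cylinder(h = 3647, r = 139);


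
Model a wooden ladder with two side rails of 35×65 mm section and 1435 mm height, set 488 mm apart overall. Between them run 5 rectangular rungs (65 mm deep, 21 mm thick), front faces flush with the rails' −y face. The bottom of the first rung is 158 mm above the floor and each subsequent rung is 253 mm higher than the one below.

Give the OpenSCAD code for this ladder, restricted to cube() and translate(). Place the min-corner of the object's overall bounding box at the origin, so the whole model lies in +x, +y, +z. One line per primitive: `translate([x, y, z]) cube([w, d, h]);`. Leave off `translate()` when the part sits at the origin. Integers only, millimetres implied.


cube([35, 65, 1435]);
translate([453, 0, 0]) cube([35, 65, 1435]);
translate([35, 0, 158]) cube([418, 65, 21]);
translate([35, 0, 411]) cube([418, 65, 21]);
translate([35, 0, 664]) cube([418, 65, 21]);
translate([35, 0, 917]) cube([418, 65, 21]);
translate([35, 0, 1170]) cube([418, 65, 21]);


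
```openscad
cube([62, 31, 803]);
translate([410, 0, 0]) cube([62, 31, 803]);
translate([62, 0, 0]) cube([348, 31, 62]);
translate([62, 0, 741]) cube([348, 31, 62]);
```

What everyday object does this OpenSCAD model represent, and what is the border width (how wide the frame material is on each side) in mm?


A picture frame. The border width is 62 mm.

Four thin pieces enclosing a rectangular opening — a picture frame. The two full-height stiles are 803 mm tall; the top rail sits at z = 741 and is 62 mm tall, so the border above the opening is 803 − 741 = 62 mm, matching the stile x-width.


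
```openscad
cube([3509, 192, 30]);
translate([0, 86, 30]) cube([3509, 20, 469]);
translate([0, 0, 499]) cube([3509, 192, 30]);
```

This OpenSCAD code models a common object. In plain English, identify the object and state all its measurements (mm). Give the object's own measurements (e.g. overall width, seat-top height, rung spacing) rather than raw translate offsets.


An I-beam lying along x, 3509 mm long. Overall section height 529 mm. Two flanges 192 mm wide (y) and 30 mm thick, one on the floor and one at the top; a web 20 mm thick runs between them, centred on the flange width.


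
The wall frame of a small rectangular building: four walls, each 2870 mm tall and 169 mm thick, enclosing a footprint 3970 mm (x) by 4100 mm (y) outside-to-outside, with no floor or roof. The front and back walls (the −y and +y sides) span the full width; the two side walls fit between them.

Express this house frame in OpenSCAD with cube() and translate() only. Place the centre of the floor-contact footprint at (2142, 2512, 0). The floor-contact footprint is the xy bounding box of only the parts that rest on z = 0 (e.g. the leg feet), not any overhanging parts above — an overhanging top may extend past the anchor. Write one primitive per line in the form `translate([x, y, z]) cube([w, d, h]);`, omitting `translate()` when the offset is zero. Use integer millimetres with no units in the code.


translate([157, 462, 0]) cube([3970, 169, 2870]);
translate([157, 4393, 0]) cube([3970, 169, 2870]);
translate([157, 631, 0]) cube([169, 3762, 2870]);
translate([3958, 631, 0]) cube([169, 3762, 2870]);


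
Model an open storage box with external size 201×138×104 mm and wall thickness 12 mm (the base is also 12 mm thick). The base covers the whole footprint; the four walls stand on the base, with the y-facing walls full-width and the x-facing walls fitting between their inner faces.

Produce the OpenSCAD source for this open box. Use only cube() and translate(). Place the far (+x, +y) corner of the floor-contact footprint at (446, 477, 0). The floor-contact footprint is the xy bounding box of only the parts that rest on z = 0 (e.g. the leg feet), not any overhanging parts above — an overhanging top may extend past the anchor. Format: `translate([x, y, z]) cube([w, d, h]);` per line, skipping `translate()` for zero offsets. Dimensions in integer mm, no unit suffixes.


translate([245, 339, 0]) cube([201, 138, 12]);
translate([245, 339, 12]) cube([201, 12, 92]);
translate([245, 465, 12]) cube([201, 12, 92]);
translate([245, 351, 12]) cube([12, 114, 92]);
translate([434, 351, 12]) cube([12, 114, 92]);


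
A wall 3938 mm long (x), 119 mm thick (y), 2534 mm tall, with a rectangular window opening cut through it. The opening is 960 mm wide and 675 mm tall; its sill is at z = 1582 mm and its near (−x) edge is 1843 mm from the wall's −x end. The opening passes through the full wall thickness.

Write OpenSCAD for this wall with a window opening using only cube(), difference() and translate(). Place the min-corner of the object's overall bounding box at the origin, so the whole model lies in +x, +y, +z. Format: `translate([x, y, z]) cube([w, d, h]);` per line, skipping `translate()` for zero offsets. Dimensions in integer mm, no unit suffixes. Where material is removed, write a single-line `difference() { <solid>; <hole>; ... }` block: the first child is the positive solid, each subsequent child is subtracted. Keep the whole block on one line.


difference() { cube([3938, 119, 2534]); translate([1843, 0, 1582]) cube([960, 119, 675]); }


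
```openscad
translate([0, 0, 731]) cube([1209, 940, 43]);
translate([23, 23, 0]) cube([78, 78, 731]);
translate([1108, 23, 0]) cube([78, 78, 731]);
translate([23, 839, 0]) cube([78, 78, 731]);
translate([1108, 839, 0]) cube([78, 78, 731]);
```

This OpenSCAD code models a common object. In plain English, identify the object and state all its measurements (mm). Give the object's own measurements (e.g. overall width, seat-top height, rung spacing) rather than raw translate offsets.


A rectangular dining table. The top is 1209×940×43 mm with its upper surface at z = 774 mm. It stands on four 78×78 mm square legs, each inset 23 mm from the nearest pair of top edges, running from the floor to the underside of the top.


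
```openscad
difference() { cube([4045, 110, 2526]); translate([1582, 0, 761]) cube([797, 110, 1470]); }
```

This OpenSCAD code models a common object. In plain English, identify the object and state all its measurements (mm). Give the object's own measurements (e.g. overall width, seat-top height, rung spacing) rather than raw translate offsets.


A wall 4045 mm long (x), 110 mm thick (y), 2526 mm tall, with a rectangular window opening cut through it. The opening is 797 mm wide and 1470 mm tall; its sill is at z = 761 mm and its near (−x) edge is 1582 mm from the wall's −x end. The opening passes through the full wall thickness.


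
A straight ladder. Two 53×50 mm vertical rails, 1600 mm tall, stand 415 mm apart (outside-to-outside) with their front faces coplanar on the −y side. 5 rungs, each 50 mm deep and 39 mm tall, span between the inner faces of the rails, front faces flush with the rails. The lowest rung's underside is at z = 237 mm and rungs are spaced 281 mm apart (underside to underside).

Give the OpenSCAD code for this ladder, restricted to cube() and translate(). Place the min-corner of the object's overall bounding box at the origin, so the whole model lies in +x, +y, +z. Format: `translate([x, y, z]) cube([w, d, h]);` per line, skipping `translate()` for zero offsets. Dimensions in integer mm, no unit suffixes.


cube([53, 50, 1600]);
translate([362, 0, 0]) cube([53, 50, 1600]);
translate([53, 0, 237]) cube([309, 50, 39]);
translate([53, 0, 518]) cube([309, 50, 39]);
translate([53, 0, 799]) cube([309, 50, 39]);
translate([53, 0, 1080]) cube([309, 50, 39]);
translate([53, 0, 1361]) cube([309, 50, 39]);


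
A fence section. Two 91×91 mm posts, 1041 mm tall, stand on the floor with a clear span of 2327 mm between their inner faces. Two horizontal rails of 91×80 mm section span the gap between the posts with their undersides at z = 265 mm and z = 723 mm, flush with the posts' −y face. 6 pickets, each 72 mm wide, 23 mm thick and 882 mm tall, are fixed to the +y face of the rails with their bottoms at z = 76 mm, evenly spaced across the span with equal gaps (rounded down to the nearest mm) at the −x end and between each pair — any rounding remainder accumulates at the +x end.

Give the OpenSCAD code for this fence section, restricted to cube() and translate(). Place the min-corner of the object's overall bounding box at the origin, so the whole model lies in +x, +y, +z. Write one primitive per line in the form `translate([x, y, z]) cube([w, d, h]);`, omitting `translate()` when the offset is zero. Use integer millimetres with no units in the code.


cube([91, 91, 1041]);
translate([2418, 0, 0]) cube([91, 91, 1041]);
translate([91, 0, 265]) cube([2327, 91, 80]);
translate([91, 0, 723]) cube([2327, 91, 80]);
translate([361, 91, 76]) cube([72, 23, 882]);
translate([703, 91, 76]) cube([72, 23, 882]);
translate([1045, 91, 76]) cube([72, 23, 882]);
translate([1387, 91, 76]) cube([72, 23, 882]);
translate([1729, 91, 76]) cube([72, 23, 882]);
translate([2071, 91, 76]) cube([72, 23, 882]);


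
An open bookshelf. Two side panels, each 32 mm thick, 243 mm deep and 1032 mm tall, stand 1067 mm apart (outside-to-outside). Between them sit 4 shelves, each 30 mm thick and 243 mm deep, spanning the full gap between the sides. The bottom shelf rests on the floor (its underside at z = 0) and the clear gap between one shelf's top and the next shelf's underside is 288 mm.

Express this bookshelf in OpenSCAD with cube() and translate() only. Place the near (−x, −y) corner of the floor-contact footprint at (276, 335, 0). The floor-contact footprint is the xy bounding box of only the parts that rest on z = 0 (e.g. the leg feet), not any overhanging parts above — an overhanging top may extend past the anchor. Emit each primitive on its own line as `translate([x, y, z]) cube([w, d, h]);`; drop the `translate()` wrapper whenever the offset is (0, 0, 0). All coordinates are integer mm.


translate([276, 335, 0]) cube([32, 243, 1032]);
translate([1311, 335, 0]) cube([32, 243, 1032]);
translate([308, 335, 0]) cube([1003, 243, 30]);
translate([308, 335, 318]) cube([1003, 243, 30]);
translate([308, 335, 636]) cube([1003, 243, 30]);
translate([308, 335, 954]) cube([1003, 243, 30]);


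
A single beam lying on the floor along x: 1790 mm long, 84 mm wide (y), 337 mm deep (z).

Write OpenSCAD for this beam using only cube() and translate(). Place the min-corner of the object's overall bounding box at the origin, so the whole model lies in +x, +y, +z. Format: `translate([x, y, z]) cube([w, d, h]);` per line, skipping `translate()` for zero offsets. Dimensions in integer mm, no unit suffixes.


cube([1790, 84, 337]);


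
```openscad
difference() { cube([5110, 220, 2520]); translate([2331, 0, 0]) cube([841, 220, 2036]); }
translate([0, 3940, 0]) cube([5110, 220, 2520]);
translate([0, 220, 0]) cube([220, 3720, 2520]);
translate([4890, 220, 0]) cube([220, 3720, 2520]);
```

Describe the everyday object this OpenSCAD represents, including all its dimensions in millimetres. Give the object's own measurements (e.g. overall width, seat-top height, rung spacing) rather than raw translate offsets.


A single room: four walls, each 2520 mm tall and 220 mm thick, enclosing an outside footprint 5110×4160 mm (x × y), no floor or roof. The front and back walls (−y and +y sides) run the full x-width; the side walls fit between their inner faces. A door opening 841 mm wide and 2036 mm tall is cut through the front wall from the floor up, its −x edge 2331 mm from the wall's −x end.


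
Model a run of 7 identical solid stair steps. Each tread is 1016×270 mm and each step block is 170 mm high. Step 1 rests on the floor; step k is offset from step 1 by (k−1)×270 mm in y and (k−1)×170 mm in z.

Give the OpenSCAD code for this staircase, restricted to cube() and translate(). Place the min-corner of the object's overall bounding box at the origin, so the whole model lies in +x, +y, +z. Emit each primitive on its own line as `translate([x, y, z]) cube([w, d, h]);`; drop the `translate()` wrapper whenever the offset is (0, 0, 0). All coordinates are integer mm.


cube([1016, 270, 170]);
translate([0, 270, 170]) cube([1016, 270, 170]);
translate([0, 540, 340]) cube([1016, 270, 170]);
translate([0, 810, 510]) cube([1016, 270, 170]);
translate([0, 1080, 680]) cube([1016, 270, 170]);
translate([0, 1350, 850]) cube([1016, 270, 170]);
translate([0, 1620, 1020]) cube([1016, 270, 170]);


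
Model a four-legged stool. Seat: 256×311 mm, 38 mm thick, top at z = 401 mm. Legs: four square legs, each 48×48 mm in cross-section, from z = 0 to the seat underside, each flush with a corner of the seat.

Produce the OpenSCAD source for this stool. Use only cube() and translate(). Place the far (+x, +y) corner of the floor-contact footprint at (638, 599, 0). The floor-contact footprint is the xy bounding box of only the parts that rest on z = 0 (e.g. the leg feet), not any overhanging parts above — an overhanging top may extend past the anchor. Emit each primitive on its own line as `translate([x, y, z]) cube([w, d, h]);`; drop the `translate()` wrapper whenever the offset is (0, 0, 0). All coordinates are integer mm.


translate([382, 288, 363]) cube([256, 311, 38]);
translate([382, 288, 0]) cube([48, 48, 363]);
translate([590, 288, 0]) cube([48, 48, 363]);
translate([382, 551, 0]) cube([48, 48, 363]);
translate([590, 551, 0]) cube([48, 48, 363]);


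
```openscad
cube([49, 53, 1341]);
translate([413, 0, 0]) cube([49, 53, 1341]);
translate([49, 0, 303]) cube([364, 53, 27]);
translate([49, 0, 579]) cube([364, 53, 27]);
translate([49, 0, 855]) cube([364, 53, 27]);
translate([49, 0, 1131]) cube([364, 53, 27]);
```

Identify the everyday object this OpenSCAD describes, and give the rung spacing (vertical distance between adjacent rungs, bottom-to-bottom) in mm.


A ladder. The rung spacing is 276 mm.

Two tall 49×53 posts with 4 short bars between them — a ladder. Adjacent rungs sit at z = 303 and z = 579, so the spacing is 579 − 303 = 276 mm.


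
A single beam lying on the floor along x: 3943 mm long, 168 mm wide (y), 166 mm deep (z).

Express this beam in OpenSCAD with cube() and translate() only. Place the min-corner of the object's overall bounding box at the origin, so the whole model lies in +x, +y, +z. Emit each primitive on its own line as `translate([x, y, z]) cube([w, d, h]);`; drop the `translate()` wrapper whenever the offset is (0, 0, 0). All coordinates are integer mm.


cube([3943, 168, 166]);


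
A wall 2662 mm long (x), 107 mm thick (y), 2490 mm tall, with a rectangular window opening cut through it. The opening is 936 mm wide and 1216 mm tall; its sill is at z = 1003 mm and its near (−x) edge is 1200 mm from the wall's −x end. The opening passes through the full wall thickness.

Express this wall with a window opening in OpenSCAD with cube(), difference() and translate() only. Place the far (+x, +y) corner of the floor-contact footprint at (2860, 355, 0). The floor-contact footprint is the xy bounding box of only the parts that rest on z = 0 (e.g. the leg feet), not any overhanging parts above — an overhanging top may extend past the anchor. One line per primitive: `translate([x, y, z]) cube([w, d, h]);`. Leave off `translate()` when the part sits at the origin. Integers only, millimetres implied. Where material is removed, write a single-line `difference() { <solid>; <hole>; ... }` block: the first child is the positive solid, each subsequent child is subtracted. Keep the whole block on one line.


difference() { translate([198, 248, 0]) cube([2662, 107, 2490]); translate([1398, 248, 1003]) cube([936, 107, 1216]); }


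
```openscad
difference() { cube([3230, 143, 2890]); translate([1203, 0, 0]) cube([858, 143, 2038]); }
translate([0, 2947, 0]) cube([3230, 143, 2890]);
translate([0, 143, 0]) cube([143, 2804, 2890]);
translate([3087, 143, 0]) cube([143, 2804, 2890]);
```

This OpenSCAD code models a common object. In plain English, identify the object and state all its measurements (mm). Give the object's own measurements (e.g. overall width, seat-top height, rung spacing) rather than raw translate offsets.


A single room: four walls, each 2890 mm tall and 143 mm thick, enclosing an outside footprint 3230×3090 mm (x × y), no floor or roof. The front and back walls (−y and +y sides) run the full x-width; the side walls fit between their inner faces. A door opening 858 mm wide and 2038 mm tall is cut through the front wall from the floor up, its −x edge 1203 mm from the wall's −x end.


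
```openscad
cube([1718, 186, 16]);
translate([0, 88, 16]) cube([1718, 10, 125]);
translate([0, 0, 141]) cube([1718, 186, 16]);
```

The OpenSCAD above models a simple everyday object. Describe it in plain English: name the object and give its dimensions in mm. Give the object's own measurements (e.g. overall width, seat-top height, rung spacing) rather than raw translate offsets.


An I-beam lying along x, 1718 mm long. Overall section height 157 mm. Two flanges 186 mm wide (y) and 16 mm thick, one on the floor and one at the top; a web 10 mm thick runs between them, centred on the flange width.


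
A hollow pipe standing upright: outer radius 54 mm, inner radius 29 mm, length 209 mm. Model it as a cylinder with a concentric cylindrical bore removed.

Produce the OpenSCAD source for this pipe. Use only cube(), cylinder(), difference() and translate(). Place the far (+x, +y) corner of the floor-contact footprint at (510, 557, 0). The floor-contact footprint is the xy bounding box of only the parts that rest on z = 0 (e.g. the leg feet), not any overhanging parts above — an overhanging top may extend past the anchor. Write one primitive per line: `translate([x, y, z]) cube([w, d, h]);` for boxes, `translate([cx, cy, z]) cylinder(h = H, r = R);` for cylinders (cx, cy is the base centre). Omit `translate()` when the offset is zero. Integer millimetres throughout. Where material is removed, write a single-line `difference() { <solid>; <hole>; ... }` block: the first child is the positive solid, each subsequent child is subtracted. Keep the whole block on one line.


difference() { translate([456, 503, 0]) cylinder(h = 209, r = 54); translate([456, 503, 0]) cylinder(h = 209, r = 29); }


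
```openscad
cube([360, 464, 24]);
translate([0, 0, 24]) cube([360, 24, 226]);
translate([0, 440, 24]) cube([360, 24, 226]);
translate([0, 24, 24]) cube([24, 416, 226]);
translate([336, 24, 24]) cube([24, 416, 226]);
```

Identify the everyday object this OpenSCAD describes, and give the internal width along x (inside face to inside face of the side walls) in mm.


An open box. The internal width is 312 mm.

A 360×464 base slab with four walls standing on it — an open box. The base is 360 mm wide and the walls are 24 mm thick, so the internal width is 360 − 2 × 24 = 312 mm.


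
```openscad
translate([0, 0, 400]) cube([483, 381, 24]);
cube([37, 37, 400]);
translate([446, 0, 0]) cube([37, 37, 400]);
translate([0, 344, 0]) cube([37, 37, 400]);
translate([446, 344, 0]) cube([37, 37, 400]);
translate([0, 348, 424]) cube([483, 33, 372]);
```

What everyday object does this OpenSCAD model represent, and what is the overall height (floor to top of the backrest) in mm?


A chair. The overall height is 796 mm.

A slab on four corner posts with a tall panel at the back — a chair. The seat slab sits at z = 400 with thickness 24, and the 372 mm backrest starts at the seat top, so the overall height is 400 + 24 + 372 = 796 mm.


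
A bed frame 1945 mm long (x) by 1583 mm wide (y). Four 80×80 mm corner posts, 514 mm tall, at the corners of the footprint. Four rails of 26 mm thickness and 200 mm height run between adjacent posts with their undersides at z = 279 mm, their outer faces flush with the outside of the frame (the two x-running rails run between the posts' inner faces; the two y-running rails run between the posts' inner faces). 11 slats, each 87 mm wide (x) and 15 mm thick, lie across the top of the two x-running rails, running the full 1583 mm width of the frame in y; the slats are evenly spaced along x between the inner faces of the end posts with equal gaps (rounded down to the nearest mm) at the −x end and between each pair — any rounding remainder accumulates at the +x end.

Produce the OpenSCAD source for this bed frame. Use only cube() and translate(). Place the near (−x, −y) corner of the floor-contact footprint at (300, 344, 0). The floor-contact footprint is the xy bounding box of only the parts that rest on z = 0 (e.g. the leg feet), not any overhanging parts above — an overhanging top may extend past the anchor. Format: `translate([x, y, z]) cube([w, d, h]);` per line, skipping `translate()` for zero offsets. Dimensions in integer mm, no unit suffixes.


// slat z = rail_z + rail_h = 279 + 200 = 479
// slat gap = ⌊(1785 − 11·87) / 12⌋ = 69
translate([300, 344, 0]) cube([80, 80, 514]);
translate([300, 1847, 0]) cube([80, 80, 514]);
translate([2165, 344, 0]) cube([80, 80, 514]);
translate([2165, 1847, 0]) cube([80, 80, 514]);
translate([380, 344, 279]) cube([1785, 26, 200]);
translate([380, 1901, 279]) cube([1785, 26, 200]);
translate([300, 424, 279]) cube([26, 1423, 200]);
translate([2219, 424, 279]) cube([26, 1423, 200]);
translate([449, 344, 479]) cube([87, 1583, 15]);
translate([605, 344, 479]) cube([87, 1583, 15]);
translate([761, 344, 479]) cube([87, 1583, 15]);
translate([917, 344, 479]) cube([87, 1583, 15]);
translate([1073, 344, 479]) cube([87, 1583, 15]);
translate([1229, 344, 479]) cube([87, 1583, 15]);
translate([1385, 344, 479]) cube([87, 1583, 15]);
translate([1541, 344, 479]) cube([87, 1583, 15]);
translate([1697, 344, 479]) cube([87, 1583, 15]);
translate([1853, 344, 479]) cube([87, 1583, 15]);
translate([2009, 344, 479]) cube([87, 1583, 15]);


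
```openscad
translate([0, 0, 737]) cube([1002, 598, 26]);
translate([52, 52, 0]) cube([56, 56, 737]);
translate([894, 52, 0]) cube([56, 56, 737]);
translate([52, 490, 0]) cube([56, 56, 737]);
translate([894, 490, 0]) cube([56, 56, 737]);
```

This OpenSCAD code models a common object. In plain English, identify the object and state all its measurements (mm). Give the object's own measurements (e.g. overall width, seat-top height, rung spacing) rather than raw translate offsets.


A rectangular dining table. The top is 1002×598×26 mm with its upper surface at z = 763 mm. It stands on four 56×56 mm square legs, each inset 52 mm from the nearest pair of top edges, running from the floor to the underside of the top.


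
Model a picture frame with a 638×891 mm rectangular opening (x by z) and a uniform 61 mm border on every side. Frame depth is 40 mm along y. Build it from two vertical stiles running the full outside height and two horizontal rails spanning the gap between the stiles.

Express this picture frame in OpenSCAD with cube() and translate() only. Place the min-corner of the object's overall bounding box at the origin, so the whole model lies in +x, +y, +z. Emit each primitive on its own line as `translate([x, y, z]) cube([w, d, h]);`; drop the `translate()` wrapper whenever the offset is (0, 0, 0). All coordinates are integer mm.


cube([61, 40, 1013]);
translate([699, 0, 0]) cube([61, 40, 1013]);
translate([61, 0, 0]) cube([638, 40, 61]);
translate([61, 0, 952]) cube([638, 40, 61]);


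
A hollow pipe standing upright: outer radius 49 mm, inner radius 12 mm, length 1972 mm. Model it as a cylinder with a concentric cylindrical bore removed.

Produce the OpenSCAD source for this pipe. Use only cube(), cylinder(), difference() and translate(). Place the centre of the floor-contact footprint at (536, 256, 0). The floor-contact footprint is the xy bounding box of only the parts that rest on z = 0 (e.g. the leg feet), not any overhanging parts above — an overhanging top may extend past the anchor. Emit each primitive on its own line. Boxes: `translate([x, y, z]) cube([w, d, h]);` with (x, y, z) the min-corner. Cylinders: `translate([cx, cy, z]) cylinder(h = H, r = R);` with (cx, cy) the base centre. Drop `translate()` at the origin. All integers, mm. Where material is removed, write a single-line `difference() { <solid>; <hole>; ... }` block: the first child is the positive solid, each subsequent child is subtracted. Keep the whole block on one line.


difference() { translate([536, 256, 0]) cylinder(h = 1972, r = 49); translate([536, 256, 0]) cylinder(h = 1972, r = 12); }


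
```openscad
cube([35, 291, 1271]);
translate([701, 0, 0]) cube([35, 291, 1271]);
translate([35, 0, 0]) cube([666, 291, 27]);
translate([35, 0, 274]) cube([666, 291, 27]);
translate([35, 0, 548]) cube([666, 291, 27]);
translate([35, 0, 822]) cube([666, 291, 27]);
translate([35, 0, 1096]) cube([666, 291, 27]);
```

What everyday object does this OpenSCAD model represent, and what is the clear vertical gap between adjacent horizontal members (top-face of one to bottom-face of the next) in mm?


A bookshelf. The clear shelf gap is 247 mm.

Two tall side panels with 5 horizontal boards between them — a bookshelf. The first two shelf undersides are at z = 0 and z = 274; with shelf thickness 27, the clear gap is 274 − 0 − 27 = 247 mm.


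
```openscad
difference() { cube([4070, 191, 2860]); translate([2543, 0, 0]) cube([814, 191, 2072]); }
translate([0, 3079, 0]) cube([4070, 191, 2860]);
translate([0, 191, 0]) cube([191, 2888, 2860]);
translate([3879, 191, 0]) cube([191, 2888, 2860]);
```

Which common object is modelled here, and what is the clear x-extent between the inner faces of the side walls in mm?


A single room. The interior width is 3688 mm.

Four walls enclosing a rectangle with a door in the front wall — a room. Outside width 4070 minus two 191 mm walls gives 3688 mm.


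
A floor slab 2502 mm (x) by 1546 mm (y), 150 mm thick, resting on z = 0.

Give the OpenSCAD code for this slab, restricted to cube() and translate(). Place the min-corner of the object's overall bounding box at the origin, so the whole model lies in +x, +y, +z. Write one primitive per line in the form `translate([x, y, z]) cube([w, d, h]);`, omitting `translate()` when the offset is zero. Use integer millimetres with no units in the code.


cube([2502, 1546, 150]);


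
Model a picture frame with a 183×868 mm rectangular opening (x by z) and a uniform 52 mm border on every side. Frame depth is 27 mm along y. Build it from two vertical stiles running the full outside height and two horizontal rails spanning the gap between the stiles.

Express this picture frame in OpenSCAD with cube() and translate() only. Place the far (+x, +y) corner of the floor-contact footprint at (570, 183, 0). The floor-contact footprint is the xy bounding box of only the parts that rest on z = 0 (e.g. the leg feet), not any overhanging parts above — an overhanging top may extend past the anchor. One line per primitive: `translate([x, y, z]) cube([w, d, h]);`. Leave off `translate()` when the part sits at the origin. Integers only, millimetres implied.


translate([283, 156, 0]) cube([52, 27, 972]);
translate([518, 156, 0]) cube([52, 27, 972]);
translate([335, 156, 0]) cube([183, 27, 52]);
translate([335, 156, 920]) cube([183, 27, 52]);


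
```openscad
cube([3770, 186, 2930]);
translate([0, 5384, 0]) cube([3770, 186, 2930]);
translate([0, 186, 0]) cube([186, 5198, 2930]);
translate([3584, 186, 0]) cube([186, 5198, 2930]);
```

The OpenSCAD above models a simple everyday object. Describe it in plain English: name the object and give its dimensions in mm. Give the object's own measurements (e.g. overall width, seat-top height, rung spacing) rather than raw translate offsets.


The wall frame of a small rectangular building: four walls, each 2930 mm tall and 186 mm thick, enclosing a footprint 3770 mm (x) by 5570 mm (y) outside-to-outside, with no floor or roof. The front and back walls (the −y and +y sides) span the full width; the two side walls fit between them.


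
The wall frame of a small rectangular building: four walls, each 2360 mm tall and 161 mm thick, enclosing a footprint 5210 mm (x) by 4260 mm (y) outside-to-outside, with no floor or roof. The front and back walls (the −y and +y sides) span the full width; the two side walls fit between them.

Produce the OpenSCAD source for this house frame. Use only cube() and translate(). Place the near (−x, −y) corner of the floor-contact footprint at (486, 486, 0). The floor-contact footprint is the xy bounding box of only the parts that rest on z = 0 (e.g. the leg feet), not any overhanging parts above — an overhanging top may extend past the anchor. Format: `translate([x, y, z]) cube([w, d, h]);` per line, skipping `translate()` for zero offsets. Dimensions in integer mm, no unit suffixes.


translate([486, 486, 0]) cube([5210, 161, 2360]);
translate([486, 4585, 0]) cube([5210, 161, 2360]);
translate([486, 647, 0]) cube([161, 3938, 2360]);
translate([5535, 647, 0]) cube([161, 3938, 2360]);


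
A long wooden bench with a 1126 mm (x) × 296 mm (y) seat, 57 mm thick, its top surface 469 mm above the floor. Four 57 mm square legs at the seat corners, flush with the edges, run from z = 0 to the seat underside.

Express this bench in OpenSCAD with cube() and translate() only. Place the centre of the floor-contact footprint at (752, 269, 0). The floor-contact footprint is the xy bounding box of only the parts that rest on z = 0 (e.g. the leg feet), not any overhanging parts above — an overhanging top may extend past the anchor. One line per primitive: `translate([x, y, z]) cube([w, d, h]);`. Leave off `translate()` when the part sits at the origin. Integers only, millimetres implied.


translate([189, 121, 412]) cube([1126, 296, 57]);
translate([189, 121, 0]) cube([57, 57, 412]);
translate([189, 360, 0]) cube([57, 57, 412]);
translate([1258, 121, 0]) cube([57, 57, 412]);
translate([1258, 360, 0]) cube([57, 57, 412]);


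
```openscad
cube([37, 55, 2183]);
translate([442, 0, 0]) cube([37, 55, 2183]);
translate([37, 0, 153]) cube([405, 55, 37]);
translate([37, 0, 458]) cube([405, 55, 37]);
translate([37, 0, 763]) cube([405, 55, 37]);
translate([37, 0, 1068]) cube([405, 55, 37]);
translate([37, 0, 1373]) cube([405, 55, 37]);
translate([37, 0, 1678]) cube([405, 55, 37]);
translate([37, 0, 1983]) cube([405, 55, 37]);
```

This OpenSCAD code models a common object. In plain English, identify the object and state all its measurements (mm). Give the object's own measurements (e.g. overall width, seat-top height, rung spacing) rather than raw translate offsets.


A straight ladder. Two 37×55 mm vertical rails, 2183 mm tall, stand 479 mm apart (outside-to-outside) with their front faces coplanar on the −y side. 7 rungs, each 55 mm deep and 37 mm tall, span between the inner faces of the rails, front faces flush with the rails. The lowest rung's underside is at z = 153 mm and rungs are spaced 305 mm apart (underside to underside).
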